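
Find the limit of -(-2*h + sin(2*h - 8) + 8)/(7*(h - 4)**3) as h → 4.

Direct substitution gives 0/0.
Apply L'Hôpital: lim (2*cos(2*h - 8) - 2)/(-21*(h - 4)^2), still 0/0.
Apply L'Hôpital: lim (-4*sin(2*h - 8))/(168 - 42*h), still 0/0.
After 3 applications of L'Hôpital's rule the quotient is (-8*cos(2*h - 8))/(-42); substituting h = 4 gives 4/21.

4/21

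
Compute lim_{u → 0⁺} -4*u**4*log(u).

0

This is a 0·(−∞) form. Rewrite as -4·ln(u) / u^(−4) and apply L'Hôpital:
the derivative quotient is -4·(1/u) / (−4·u^(−5)) = (4/4)·u^4 → 0.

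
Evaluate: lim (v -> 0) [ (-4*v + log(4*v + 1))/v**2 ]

-8

Direct substitution gives 0/0.
Apply L'Hôpital: lim (-4 + 4/(4*v + 1))/(2*v), still 0/0.
After 2 applications of L'Hôpital's rule the quotient is (-16/(4*v + 1)^2)/(2); substituting v = 0 gives -8.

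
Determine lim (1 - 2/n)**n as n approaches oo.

Write it as [(1 - 2/n)^n]^(1) · (1 - 2/n)^(0). The bracketed term tends to e^(-2) and the second factor to 1, so the limit is e^(-2).

e^(-2)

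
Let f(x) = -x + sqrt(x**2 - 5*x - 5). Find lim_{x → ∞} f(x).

This has the form ∞ − ∞. Multiply and divide by the conjugate √(x^2 - 5*x - 5) + x.
That gives (-5x - 5) / (√(x^2 - 5*x - 5) + x).
Divide numerator and denominator by x: the limit is -5/(2·1) = -5/2.

-5/2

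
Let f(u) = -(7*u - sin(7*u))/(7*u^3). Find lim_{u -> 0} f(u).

Direct substitution gives 0/0.
Apply L'Hôpital: lim (7 - 7*cos(7*u))/(-21*u^2), still 0/0.
Apply L'Hôpital: lim (49*sin(7*u))/(-42*u), still 0/0.
After 3 applications of L'Hôpital's rule the quotient is (343*cos(7*u))/(-42); substituting u = 0 gives -49/6.

-49/6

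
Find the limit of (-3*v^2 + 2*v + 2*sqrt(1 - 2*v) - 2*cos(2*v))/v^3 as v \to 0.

-1

Substitution gives 0/0; apply L'Hôpital's rule 3 times.
After differentiating numerator and denominator 3 times the quotient is (-16*sin(2*v) - 6/(1 - 2*v)^(5/2))/(6); at v = 0 this is -1.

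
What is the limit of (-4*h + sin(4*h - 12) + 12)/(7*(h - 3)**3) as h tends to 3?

Direct substitution gives 0/0.
Apply L'Hôpital: lim (4*cos(4*h - 12) - 4)/(21*(h - 3)^2), still 0/0.
Apply L'Hôpital: lim (-16*sin(4*h - 12))/(42*h - 126), still 0/0.
After 3 applications of L'Hôpital's rule the quotient is (-64*cos(4*h - 12))/(42); substituting h = 3 gives -32/21.

-32/21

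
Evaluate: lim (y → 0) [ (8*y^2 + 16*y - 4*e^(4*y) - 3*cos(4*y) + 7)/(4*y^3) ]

Substitution gives 0/0 (the numerator vanishes to order 3).
Expand each term to order y^3: the coefficient of y^3 in -3·cos(4y) is 0 and in -4·e^(4y) is -128/3.
Lower-order terms cancel with the polynomial part, so the numerator is (-128/3)·y^3 + o(y^3), and the limit is (-128/3)/(4) = -32/3.

-32/3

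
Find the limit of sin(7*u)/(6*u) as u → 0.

7/6

Substitution gives 0/0.
Write it as (7/6)·sin(7u)/(7u); since sin(θ)/θ → 1, the limit is 7/6.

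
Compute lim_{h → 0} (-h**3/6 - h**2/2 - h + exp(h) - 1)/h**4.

Direct substitution gives 0/0.
Apply L'Hôpital: lim (-h^2/2 - h + e^(h) - 1)/(4*h^3), still 0/0.
Apply L'Hôpital: lim (-h + e^(h) - 1)/(12*h^2), still 0/0.
Apply L'Hôpital: lim (e^(h) - 1)/(24*h), still 0/0.
After 4 applications of L'Hôpital's rule the quotient is (e^(h))/(24); substituting h = 0 gives 1/24.

1/24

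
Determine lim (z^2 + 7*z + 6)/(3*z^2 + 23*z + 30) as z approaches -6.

Since z = -6 makes numerator and denominator zero, (z + 6) divides both.
Cancelling it gives (z + 1)/(3*z + 5); now plug in z = -6 to get 5/13.

5/13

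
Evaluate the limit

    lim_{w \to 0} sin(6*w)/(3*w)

2

Substitution gives 0/0.
Write it as (6/3)·sin(6w)/(6w); since sin(u)/u → 1, the limit is 2.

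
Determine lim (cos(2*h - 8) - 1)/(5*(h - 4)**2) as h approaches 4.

-2/5

Direct substitution gives 0/0.
Apply L'Hôpital: lim (-2*sin(2*h - 8))/(10*h - 40), still 0/0.
After 2 applications of L'Hôpital's rule the quotient is (-4*cos(2*h - 8))/(10); substituting h = 4 gives -2/5.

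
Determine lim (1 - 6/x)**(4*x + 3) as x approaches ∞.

e^(-24)

Write it as [(1 - 6/x)^x]^(4) · (1 - 6/x)^(3). The bracketed term tends to e^(-6) and the second factor to 1, so the limit is e^(-24).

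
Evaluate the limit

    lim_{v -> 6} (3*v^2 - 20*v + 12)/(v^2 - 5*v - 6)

Since v = 6 makes numerator and denominator zero, (v - 6) divides both.
Cancelling it gives (3*v - 2)/(v + 1); now plug in v = 6 to get 16/7.

16/7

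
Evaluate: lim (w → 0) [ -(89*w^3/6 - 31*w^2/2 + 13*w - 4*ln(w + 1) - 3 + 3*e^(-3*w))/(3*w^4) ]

-89/24

Substitution gives 0/0; apply L'Hôpital's rule 4 times.
After differentiating numerator and denominator 4 times the quotient is (243*e^(-3*w) + 24/(w + 1)^4)/(-72); at w = 0 this is -89/24.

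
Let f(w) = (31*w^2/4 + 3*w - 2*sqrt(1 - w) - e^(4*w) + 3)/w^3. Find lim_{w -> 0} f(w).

-253/24

Substitution gives 0/0 (the numerator vanishes to order 3).
Expand each term to order w^3: the coefficient of w^3 in -2·√(1 - w) is 1/8 and in −e^(4w) is -32/3.
Lower-order terms cancel with the polynomial part, so the numerator is (-253/24)·w^3 + o(w^3), and the limit is (-253/24)/(1) = -253/24.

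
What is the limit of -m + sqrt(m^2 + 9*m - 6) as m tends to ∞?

This has the form ∞ − ∞. Multiply and divide by the conjugate √(m^2 + 9*m - 6) + m.
That gives (9m - 6) / (√(m^2 + 9*m - 6) + m).
Divide numerator and denominator by m: the limit is 9/(2·1) = 9/2.

9/2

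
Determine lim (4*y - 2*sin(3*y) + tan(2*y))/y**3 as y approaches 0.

Substitution gives 0/0; apply L'Hôpital's rule 3 times.
After differentiating numerator and denominator 3 times the quotient is (54*cos(3*y) + 48*tan(2*y)^4 + 64*tan(2*y)^2 + 16)/(6); at y = 0 this is 35/3.

35/3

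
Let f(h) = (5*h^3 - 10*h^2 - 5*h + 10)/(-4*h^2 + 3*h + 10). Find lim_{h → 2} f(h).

-15/13

Since h = 2 makes numerator and denominator zero, (h - 2) divides both.
Cancelling it gives (5*h^2 - 5)/(-4*h - 5); now plug in h = 2 to get -15/13.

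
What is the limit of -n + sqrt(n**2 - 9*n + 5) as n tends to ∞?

-9/2

This has the form ∞ − ∞. Multiply and divide by the conjugate √(n^2 - 9*n + 5) + n.
That gives (-9n + 5) / (√(n^2 - 9*n + 5) + n).
Divide numerator and denominator by n: the limit is -9/(2·1) = -9/2.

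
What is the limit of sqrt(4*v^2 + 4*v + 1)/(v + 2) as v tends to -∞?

For large |v|, √(4*v^2 + 4*v + 1) ≈ √4·|v| and the denominator ≈ v.
Since v → −∞, |v| = −v, giving −√4/(1) = -2.

-2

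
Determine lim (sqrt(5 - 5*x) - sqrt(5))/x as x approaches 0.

-√(5)/2

A 0/0 form; rationalise with √(5 - 5x) + √5. This collapses the numerator to -5x, leaving -5/(√(5 - 5x) + √5) → -5/(2√5) = -√(5)/2.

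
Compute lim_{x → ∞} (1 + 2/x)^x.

e^(2)

The base → 1 and the exponent → ∞: a 1^∞ form.
Take logarithms: (x)·ln(1 + 2/x). Since ln(1+u) ~ u for small u, this behaves like (x)·(2/x) → 2.
So the limit is e^(2).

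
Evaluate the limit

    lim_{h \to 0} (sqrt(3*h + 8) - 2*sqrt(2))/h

3*√(2)/8

A 0/0 form; rationalise with √(8 + 3h) + √8. This collapses the numerator to 3h, leaving 3/(√(8 + 3h) + √8) → 3/(2√8) = 3*√(2)/8.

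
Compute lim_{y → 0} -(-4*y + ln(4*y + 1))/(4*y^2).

2

Direct substitution gives 0/0.
Apply L'Hôpital: lim (-4 + 4/(4*y + 1))/(-8*y), still 0/0.
After 2 applications of L'Hôpital's rule the quotient is (-16/(4*y + 1)^2)/(-8); substituting y = 0 gives 2.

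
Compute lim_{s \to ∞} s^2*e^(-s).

Write as s^2/e^{1s}, an ∞/∞ form.
Exponential growth dominates any polynomial, so repeated L'Hôpital (or the standard result) gives 0.

0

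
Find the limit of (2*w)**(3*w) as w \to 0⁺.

1

Base → 0⁺ and exponent → 0⁺: a 0^0 form.
Take logs: 3w·ln(2w). This is 0·(−∞); rewriting as ln(2w)/(1/(3w)) and applying L'Hôpital gives 0.
Hence the limit is e^0 = 1.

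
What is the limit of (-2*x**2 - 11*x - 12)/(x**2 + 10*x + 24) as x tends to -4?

At x = -4 both the top and bottom vanish — a removable singularity. Factoring out (x + 4) from each leaves (-2*x - 3)/(x + 6), which at x = -4 equals 5/2.

5/2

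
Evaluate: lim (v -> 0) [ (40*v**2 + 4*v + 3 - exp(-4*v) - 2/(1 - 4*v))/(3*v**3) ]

-352/9

Substitution gives 0/0; apply L'Hôpital's rule 3 times.
After differentiating numerator and denominator 3 times the quotient is (64*e^(-4*v) - 768/(4*v - 1)^4)/(18); at v = 0 this is -352/9.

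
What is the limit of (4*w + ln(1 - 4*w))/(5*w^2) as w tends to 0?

-8/5

Direct substitution gives 0/0.
Apply L'Hôpital: lim (4 - 4/(1 - 4*w))/(10*w), still 0/0.
After 2 applications of L'Hôpital's rule the quotient is (-16/(1 - 4*w)^2)/(10); substituting w = 0 gives -8/5.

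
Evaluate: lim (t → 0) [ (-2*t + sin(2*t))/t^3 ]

-4/3

Direct substitution gives 0/0.
Apply L'Hôpital: lim (2*cos(2*t) - 2)/(3*t^2), still 0/0.
Apply L'Hôpital: lim (-4*sin(2*t))/(6*t), still 0/0.
After 3 applications of L'Hôpital's rule the quotient is (-8*cos(2*t))/(6); substituting t = 0 gives -4/3.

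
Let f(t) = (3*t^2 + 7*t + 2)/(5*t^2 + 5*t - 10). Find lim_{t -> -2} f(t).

1/3

At t = -2 both the top and bottom vanish — a removable singularity. Factoring out (t + 2) from each leaves (3*t + 1)/(5*t - 5), which at t = -2 equals 1/3.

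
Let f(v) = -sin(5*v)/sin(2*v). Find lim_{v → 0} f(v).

-5/2

Substitution gives 0/0.
Divide numerator and denominator by v: sin(5v)/v → 5 and sin(2v)/v → 2, so the limit is -1·5/2 = -5/2.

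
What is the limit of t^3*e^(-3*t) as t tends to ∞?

0

Write as t^3/e^{3t}, an ∞/∞ form.
Exponential growth dominates any polynomial, so repeated L'Hôpital (or the standard result) gives 0.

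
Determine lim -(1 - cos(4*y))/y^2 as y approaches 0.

Substitution gives 0/0.
Use (1 − cos u)/u² → 1/2 with u = 4y: the limit is 4²/(2·(-1)) = -8.

-8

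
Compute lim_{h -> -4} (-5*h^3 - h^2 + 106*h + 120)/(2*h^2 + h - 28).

42/5

At h = -4 both the top and bottom vanish — a removable singularity. Factoring out (h + 4) from each leaves (-5*h^2 + 19*h + 30)/(2*h - 7), which at h = -4 equals 42/5.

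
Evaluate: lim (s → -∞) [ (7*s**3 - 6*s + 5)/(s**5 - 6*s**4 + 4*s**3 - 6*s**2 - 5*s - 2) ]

The denominator has degree 5 and the numerator degree 3. Dividing numerator and denominator by s^5 sends every term to 0 except the leading denominator term, so the limit is 0.

0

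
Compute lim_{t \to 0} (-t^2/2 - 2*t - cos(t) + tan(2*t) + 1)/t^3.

8/3

Substitution gives 0/0 (the numerator vanishes to order 3).
Expand each term to order t^3: the coefficient of t^3 in −cos(t) is 0 and in tan(2t) is 8/3.
Lower-order terms cancel with the polynomial part, so the numerator is (8/3)·t^3 + o(t^3), and the limit is (8/3)/(1) = 8/3.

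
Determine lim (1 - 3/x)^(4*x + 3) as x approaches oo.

e^(-12)

Write it as [(1 - 3/x)^x]^(4) · (1 - 3/x)^(3). The bracketed term tends to e^(-3) and the second factor to 1, so the limit is e^(-12).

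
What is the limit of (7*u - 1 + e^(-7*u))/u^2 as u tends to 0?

Direct substitution gives 0/0.
Apply L'Hôpital: lim (7 - 7*e^(-7*u))/(2*u), still 0/0.
After 2 applications of L'Hôpital's rule the quotient is (49*e^(-7*u))/(2); substituting u = 0 gives 49/2.

49/2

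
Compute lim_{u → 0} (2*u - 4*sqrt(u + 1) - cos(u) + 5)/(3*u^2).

1/3

Substitution gives 0/0 (the numerator vanishes to order 2).
Expand each term to order u^2: the coefficient of u^2 in −cos(u) is 1/2 and in -4·√(1 + u) is 1/2.
Lower-order terms cancel with the polynomial part, so the numerator is (1)·u^2 + o(u^2), and the limit is (1)/(3) = 1/3.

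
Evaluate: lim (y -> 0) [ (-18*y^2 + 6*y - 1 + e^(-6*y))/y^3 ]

Direct substitution gives 0/0.
Apply L'Hôpital: lim (-36*y + 6 - 6*e^(-6*y))/(3*y^2), still 0/0.
Apply L'Hôpital: lim (-36 + 36*e^(-6*y))/(6*y), still 0/0.
After 3 applications of L'Hôpital's rule the quotient is (-216*e^(-6*y))/(6); substituting y = 0 gives -36.

-36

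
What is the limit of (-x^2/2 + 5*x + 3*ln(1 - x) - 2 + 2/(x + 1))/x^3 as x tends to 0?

Substitution gives 0/0 (the numerator vanishes to order 3).
Expand each term to order x^3: the coefficient of x^3 in 2·1/(1 + x) is -2 and in 3·ln(1 - x) is -1.
Lower-order terms cancel with the polynomial part, so the numerator is (-3)·x^3 + o(x^3), and the limit is (-3)/(1) = -3.

-3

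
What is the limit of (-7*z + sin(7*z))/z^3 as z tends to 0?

Direct substitution gives 0/0.
Apply L'Hôpital: lim (7*cos(7*z) - 7)/(3*z^2), still 0/0.
Apply L'Hôpital: lim (-49*sin(7*z))/(6*z), still 0/0.
After 3 applications of L'Hôpital's rule the quotient is (-343*cos(7*z))/(6); substituting z = 0 gives -343/6.

-343/6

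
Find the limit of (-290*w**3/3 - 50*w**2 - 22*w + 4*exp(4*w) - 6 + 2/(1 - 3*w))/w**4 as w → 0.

Substitution gives 0/0 (the numerator vanishes to order 4).
Expand each term to order w^4: the coefficient of w^4 in 4·e^(4w) is 128/3 and in 2·1/(1 - 3w) is 162.
Lower-order terms cancel with the polynomial part, so the numerator is (614/3)·w^4 + o(w^4), and the limit is (614/3)/(1) = 614/3.

614/3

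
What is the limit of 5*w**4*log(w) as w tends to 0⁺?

This is a 0·(−∞) form. Rewrite as 5·ln(w) / w^(−4) and apply L'Hôpital:
the derivative quotient is 5·(1/w) / (−4·w^(−5)) = (-5/4)·w^4 → 0.

0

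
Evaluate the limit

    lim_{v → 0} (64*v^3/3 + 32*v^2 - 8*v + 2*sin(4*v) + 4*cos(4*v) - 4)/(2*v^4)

Substitution gives 0/0; apply L'Hôpital's rule 4 times.
After differentiating numerator and denominator 4 times the quotient is (512*sin(4*v) + 1024*cos(4*v))/(48); at v = 0 this is 64/3.

64/3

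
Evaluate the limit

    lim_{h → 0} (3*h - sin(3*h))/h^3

Direct substitution gives 0/0.
Apply L'Hôpital: lim (3 - 3*cos(3*h))/(3*h^2), still 0/0.
Apply L'Hôpital: lim (9*sin(3*h))/(6*h), still 0/0.
After 3 applications of L'Hôpital's rule the quotient is (27*cos(3*h))/(6); substituting h = 0 gives 9/2.

9/2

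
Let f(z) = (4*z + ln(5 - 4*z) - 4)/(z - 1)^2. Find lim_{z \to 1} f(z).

-8

Direct substitution gives 0/0.
Apply L'Hôpital: lim (4 - 4/(5 - 4*z))/(2*z - 2), still 0/0.
After 2 applications of L'Hôpital's rule the quotient is (-16/(5 - 4*z)^2)/(2); substituting z = 1 gives -8.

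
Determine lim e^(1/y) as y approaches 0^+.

∞

As y → 0⁺, 1/(y) → +∞, so e^(1/(y)) → ∞.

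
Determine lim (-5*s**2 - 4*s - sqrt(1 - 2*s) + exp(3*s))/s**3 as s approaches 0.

5

Substitution gives 0/0; apply L'Hôpital's rule 3 times.
After differentiating numerator and denominator 3 times the quotient is (27*e^(3*s) + 3/(1 - 2*s)^(5/2))/(6); at s = 0 this is 5.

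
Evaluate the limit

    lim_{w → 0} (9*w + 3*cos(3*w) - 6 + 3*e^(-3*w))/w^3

Substitution gives 0/0; apply L'Hôpital's rule 3 times.
After differentiating numerator and denominator 3 times the quotient is (81*sin(3*w) - 81*e^(-3*w))/(6); at w = 0 this is -27/2.

-27/2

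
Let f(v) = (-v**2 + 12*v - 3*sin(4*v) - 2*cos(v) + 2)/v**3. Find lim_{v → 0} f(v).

Substitution gives 0/0; apply L'Hôpital's rule 3 times.
After differentiating numerator and denominator 3 times the quotient is (-2*sin(v) + 192*cos(4*v))/(6); at v = 0 this is 32.

32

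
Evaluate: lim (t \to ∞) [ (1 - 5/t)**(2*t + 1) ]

Write it as [(1 - 5/t)^t]^(2) · (1 - 5/t)^(1). The bracketed term tends to e^(-5) and the second factor to 1, so the limit is e^(-10).

e^(-10)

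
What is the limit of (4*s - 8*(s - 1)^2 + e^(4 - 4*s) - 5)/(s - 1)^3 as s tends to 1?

Direct substitution gives 0/0.
Apply L'Hôpital: lim (-16*s - 4*e^(4 - 4*s) + 20)/(3*(s - 1)^2), still 0/0.
Apply L'Hôpital: lim (16*e^(4 - 4*s) - 16)/(6*s - 6), still 0/0.
After 3 applications of L'Hôpital's rule the quotient is (-64*e^(4 - 4*s))/(6); substituting s = 1 gives -32/3.

-32/3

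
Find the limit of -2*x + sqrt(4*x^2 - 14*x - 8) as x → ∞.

-7/2

This has the form ∞ − ∞. Multiply and divide by the conjugate √(4*x^2 - 14*x - 8) + 2x.
That gives (-14x - 8) / (√(4*x^2 - 14*x - 8) + 2x).
Divide numerator and denominator by x: the limit is -14/(2·2) = -7/2.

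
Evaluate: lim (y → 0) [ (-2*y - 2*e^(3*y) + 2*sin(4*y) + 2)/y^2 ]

Substitution gives 0/0; apply L'Hôpital's rule 2 times.
After differentiating numerator and denominator 2 times the quotient is (-18*e^(3*y) - 32*sin(4*y))/(2); at y = 0 this is -9.

-9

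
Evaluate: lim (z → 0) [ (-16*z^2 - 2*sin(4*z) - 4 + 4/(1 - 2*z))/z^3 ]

Substitution gives 0/0; apply L'Hôpital's rule 3 times.
After differentiating numerator and denominator 3 times the quotient is (128*cos(4*z) + 192/(2*z - 1)^4)/(6); at z = 0 this is 160/3.

160/3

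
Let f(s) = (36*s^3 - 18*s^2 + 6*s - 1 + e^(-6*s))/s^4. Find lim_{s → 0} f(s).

54

Direct substitution gives 0/0.
Apply L'Hôpital: lim (108*s^2 - 36*s + 6 - 6*e^(-6*s))/(4*s^3), still 0/0.
Apply L'Hôpital: lim (216*s - 36 + 36*e^(-6*s))/(12*s^2), still 0/0.
Apply L'Hôpital: lim (216 - 216*e^(-6*s))/(24*s), still 0/0.
After 4 applications of L'Hôpital's rule the quotient is (1296*e^(-6*s))/(24); substituting s = 0 gives 54.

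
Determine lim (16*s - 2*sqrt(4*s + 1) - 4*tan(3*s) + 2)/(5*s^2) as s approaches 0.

4/5

Substitution gives 0/0 (the numerator vanishes to order 2).
Expand each term to order s^2: the coefficient of s^2 in -4·tan(3s) is 0 and in -2·√(1 + 4s) is 4.
Lower-order terms cancel with the polynomial part, so the numerator is (4)·s^2 + o(s^2), and the limit is (4)/(5) = 4/5.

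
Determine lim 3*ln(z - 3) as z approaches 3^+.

-∞

As z → 3⁺, z - 3 → 0⁺ and ln(z - 3) → −∞.
Multiplying by 3 gives -∞.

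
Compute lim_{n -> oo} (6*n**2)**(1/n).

1

Base → ∞ and exponent → 0: an ∞^0 form.
Take logs: (1/n)·ln(6·n^2) = (ln 6 + 2·ln n)/n → 0.
So the limit is e^0 = 1.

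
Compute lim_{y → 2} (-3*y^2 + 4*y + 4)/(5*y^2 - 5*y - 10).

-8/15

Since y = 2 makes numerator and denominator zero, (y - 2) divides both.
Cancelling it gives (-3*y - 2)/(5*y + 5); now plug in y = 2 to get -8/15.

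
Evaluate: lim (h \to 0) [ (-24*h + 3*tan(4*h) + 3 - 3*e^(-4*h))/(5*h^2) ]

Substitution gives 0/0; apply L'Hôpital's rule 2 times.
After differentiating numerator and denominator 2 times the quotient is (96*tan(4*h)/cos(4*h)^2 - 48*e^(-4*h))/(10); at h = 0 this is -24/5.

-24/5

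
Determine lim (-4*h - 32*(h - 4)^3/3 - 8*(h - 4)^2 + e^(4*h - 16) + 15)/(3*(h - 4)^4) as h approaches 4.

Direct substitution gives 0/0.
Apply L'Hôpital: lim (-16*h - 32*(h - 4)^2 + 4*e^(4*h - 16) + 60)/(12*(h - 4)^3), still 0/0.
Apply L'Hôpital: lim (-64*h + 16*e^(4*h - 16) + 240)/(36*(h - 4)^2), still 0/0.
Apply L'Hôpital: lim (64*e^(4*h - 16) - 64)/(72*h - 288), still 0/0.
After 4 applications of L'Hôpital's rule the quotient is (256*e^(4*h - 16))/(72); substituting h = 4 gives 32/9.

32/9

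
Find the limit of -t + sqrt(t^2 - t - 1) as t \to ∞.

This has the form ∞ − ∞. Multiply and divide by the conjugate √(t^2 - t - 1) + t.
That gives (-t - 1) / (√(t^2 - t - 1) + t).
Divide numerator and denominator by t: the limit is -1/(2·1) = -1/2.

-1/2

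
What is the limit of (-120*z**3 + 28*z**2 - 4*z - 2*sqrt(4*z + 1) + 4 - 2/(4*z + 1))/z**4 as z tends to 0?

Substitution gives 0/0; apply L'Hôpital's rule 4 times.
After differentiating numerator and denominator 4 times the quotient is (-12288/(4*z + 1)^5 + 480/(4*z + 1)^(7/2))/(24); at z = 0 this is -492.

-492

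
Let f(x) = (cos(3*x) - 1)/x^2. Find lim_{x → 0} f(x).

Direct substitution gives 0/0.
Apply L'Hôpital: lim (-3*sin(3*x))/(2*x), still 0/0.
After 2 applications of L'Hôpital's rule the quotient is (-9*cos(3*x))/(2); substituting x = 0 gives -9/2.

-9/2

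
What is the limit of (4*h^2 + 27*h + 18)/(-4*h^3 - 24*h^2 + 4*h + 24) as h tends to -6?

Since h = -6 makes numerator and denominator zero, (h + 6) divides both.
Cancelling it gives (4*h + 3)/(4 - 4*h^2); now plug in h = -6 to get 3/20.

3/20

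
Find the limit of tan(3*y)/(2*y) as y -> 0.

3/2

Substitution gives 0/0.
Since tan(u)/u → 1 as u → 0, tan(3y)/(3y) → 1 and the limit is 3/2.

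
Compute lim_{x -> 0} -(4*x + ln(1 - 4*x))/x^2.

Direct substitution gives 0/0.
Apply L'Hôpital: lim (4 - 4/(1 - 4*x))/(-2*x), still 0/0.
After 2 applications of L'Hôpital's rule the quotient is (-16/(1 - 4*x)^2)/(-2); substituting x = 0 gives 8.

8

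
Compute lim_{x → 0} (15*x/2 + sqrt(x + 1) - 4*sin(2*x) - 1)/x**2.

-1/8

Substitution gives 0/0; apply L'Hôpital's rule 2 times.
After differentiating numerator and denominator 2 times the quotient is (16*sin(2*x) - 1/(4*(x + 1)^(3/2)))/(2); at x = 0 this is -1/8.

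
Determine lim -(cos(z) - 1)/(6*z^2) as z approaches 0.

1/12

Direct substitution gives 0/0.
Apply L'Hôpital: lim (-sin(z))/(-12*z), still 0/0.
After 2 applications of L'Hôpital's rule the quotient is (-cos(z))/(-12); substituting z = 0 gives 1/12.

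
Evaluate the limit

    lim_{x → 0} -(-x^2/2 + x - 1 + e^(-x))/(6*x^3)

Direct substitution gives 0/0.
Apply L'Hôpital: lim (-x + 1 - e^(-x))/(-18*x^2), still 0/0.
Apply L'Hôpital: lim (-1 + e^(-x))/(-36*x), still 0/0.
After 3 applications of L'Hôpital's rule the quotient is (-e^(-x))/(-36); substituting x = 0 gives 1/36.

1/36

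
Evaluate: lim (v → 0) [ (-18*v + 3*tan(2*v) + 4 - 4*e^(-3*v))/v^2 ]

-18

Substitution gives 0/0; apply L'Hôpital's rule 2 times.
After differentiating numerator and denominator 2 times the quotient is (24*tan(2*v)/cos(2*v)^2 - 36*e^(-3*v))/(2); at v = 0 this is -18.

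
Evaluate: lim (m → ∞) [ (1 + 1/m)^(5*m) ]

Let L be the limit and take ln: ln L = lim (5m)·ln(1 + 1/m) = lim (5m)·(1/m + O(1/m²)) = 5.
Hence L = e^(5).

e^(5)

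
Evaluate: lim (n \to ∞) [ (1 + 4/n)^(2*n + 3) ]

e^(8)

The base → 1 and the exponent → ∞: a 1^∞ form.
Take logarithms: (2n + 3)·ln(1 + 4/n). Since ln(1+u) ~ u for small u, this behaves like (2n)·(4/n) → 8.
So the limit is e^(8).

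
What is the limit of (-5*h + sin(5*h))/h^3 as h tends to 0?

Direct substitution gives 0/0.
Apply L'Hôpital: lim (5*cos(5*h) - 5)/(3*h^2), still 0/0.
Apply L'Hôpital: lim (-25*sin(5*h))/(6*h), still 0/0.
After 3 applications of L'Hôpital's rule the quotient is (-125*cos(5*h))/(6); substituting h = 0 gives -125/6.

-125/6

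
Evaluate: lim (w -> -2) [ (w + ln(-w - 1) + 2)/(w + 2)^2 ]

Direct substitution gives 0/0.
Apply L'Hôpital: lim (1 - 1/(-w - 1))/(2*w + 4), still 0/0.
After 2 applications of L'Hôpital's rule the quotient is (-1/(-w - 1)^2)/(2); substituting w = -2 gives -1/2.

-1/2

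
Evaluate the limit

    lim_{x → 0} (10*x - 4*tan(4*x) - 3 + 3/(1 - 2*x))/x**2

12

Substitution gives 0/0; apply L'Hôpital's rule 2 times.
After differentiating numerator and denominator 2 times the quotient is (-128*tan(4*x)/cos(4*x)^2 - 24/(2*x - 1)^3)/(2); at x = 0 this is 12.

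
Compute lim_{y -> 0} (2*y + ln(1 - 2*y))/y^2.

Direct substitution gives 0/0.
Apply L'Hôpital: lim (2 - 2/(1 - 2*y))/(2*y), still 0/0.
After 2 applications of L'Hôpital's rule the quotient is (-4/(1 - 2*y)^2)/(2); substituting y = 0 gives -2.

-2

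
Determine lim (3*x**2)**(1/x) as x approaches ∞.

Base → ∞ and exponent → 0: an ∞^0 form.
Take logs: (1/x)·ln(3·x^2) = (ln 3 + 2·ln x)/x → 0.
So the limit is e^0 = 1.

1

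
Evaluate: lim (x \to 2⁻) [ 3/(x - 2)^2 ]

∞

As x → 2⁻, (x - 2) → 0⁻, so (x - 2)^2 → 0⁺ and 3/(x - 2)^2 → ∞.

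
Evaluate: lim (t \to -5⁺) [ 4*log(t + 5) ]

As t → -5⁺, t + 5 → 0⁺ and ln(t + 5) → −∞.
Multiplying by 4 gives -∞.

-∞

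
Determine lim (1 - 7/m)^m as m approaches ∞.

e^(-7)

Write it as [(1 - 7/m)^m]^(1) · (1 - 7/m)^(0). The bracketed term tends to e^(-7) and the second factor to 1, so the limit is e^(-7).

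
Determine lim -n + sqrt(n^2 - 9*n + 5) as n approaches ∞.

An ∞ − ∞ form. Rationalising with the conjugate, the difference becomes (-9n + 5) / (√(n^2 - 9*n + 5) + n).
For large n the denominator behaves like 2·n, so the quotient tends to -9/2 = -9/2.

-9/2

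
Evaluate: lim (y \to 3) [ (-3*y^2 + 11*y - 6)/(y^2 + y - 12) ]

Direct substitution gives 0/0, so factor. Both numerator and denominator have (y - 3) as a factor.
After cancelling, the expression reduces to (2 - 3*y)/(y + 4).
Substituting y = 3 gives -1.

-1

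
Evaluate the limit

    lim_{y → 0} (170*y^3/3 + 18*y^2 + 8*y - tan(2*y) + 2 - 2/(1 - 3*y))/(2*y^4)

Substitution gives 0/0 (the numerator vanishes to order 4).
Expand each term to order y^4: the coefficient of y^4 in -2·1/(1 - 3y) is -162 and in −tan(2y) is 0.
Lower-order terms cancel with the polynomial part, so the numerator is (-162)·y^4 + o(y^4), and the limit is (-162)/(2) = -81.

-81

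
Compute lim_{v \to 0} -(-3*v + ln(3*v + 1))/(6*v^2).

Direct substitution gives 0/0.
Apply L'Hôpital: lim (-3 + 3/(3*v + 1))/(-12*v), still 0/0.
After 2 applications of L'Hôpital's rule the quotient is (-9/(3*v + 1)^2)/(-12); substituting v = 0 gives 3/4.

3/4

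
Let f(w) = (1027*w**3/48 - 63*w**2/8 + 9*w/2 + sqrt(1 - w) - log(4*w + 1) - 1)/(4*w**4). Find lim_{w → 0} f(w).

8187/512

Substitution gives 0/0; apply L'Hôpital's rule 4 times.
After differentiating numerator and denominator 4 times the quotient is (1536/(4*w + 1)^4 - 15/(16*(1 - w)^(7/2)))/(96); at w = 0 this is 8187/512.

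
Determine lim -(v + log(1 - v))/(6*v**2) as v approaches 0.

1/12

Direct substitution gives 0/0.
Apply L'Hôpital: lim (1 - 1/(1 - v))/(-12*v), still 0/0.
After 2 applications of L'Hôpital's rule the quotient is (-1/(1 - v)^2)/(-12); substituting v = 0 gives 1/12.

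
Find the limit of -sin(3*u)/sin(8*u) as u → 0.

-3/8

Substitution gives 0/0.
Divide numerator and denominator by u: sin(3u)/u → 3 and sin(8u)/u → 8, so the limit is -1·3/8 = -3/8.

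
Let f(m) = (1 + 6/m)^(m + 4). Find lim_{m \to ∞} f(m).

Write it as [(1 + 6/m)^m]^(1) · (1 + 6/m)^(4). The bracketed term tends to e^(6) and the second factor to 1, so the limit is e^(6).

e^(6)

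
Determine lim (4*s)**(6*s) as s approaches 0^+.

Base → 0⁺ and exponent → 0⁺: a 0^0 form.
Take logs: 6s·ln(4s). This is 0·(−∞); rewriting as ln(4s)/(1/(6s)) and applying L'Hôpital gives 0.
Hence the limit is e^0 = 1.

1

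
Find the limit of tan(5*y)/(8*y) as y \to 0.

5/8

Substitution gives 0/0.
Since tan(u)/u → 1 as u → 0, tan(5y)/(5y) → 1 and the limit is 5/8.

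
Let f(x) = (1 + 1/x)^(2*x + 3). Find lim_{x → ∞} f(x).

The base → 1 and the exponent → ∞: a 1^∞ form.
Take logarithms: (2x + 3)·ln(1 + 1/x). Since ln(1+u) ~ u for small u, this behaves like (2x)·(1/x) → 2.
So the limit is e^(2).

e^(2)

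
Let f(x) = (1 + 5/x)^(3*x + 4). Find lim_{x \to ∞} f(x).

The base → 1 and the exponent → ∞: a 1^∞ form.
Take logarithms: (3x + 4)·ln(1 + 5/x). Since ln(1+u) ~ u for small u, this behaves like (3x)·(5/x) → 15.
So the limit is e^(15).

e^(15)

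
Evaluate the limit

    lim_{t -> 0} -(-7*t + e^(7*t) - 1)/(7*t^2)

Direct substitution gives 0/0.
Apply L'Hôpital: lim (7*e^(7*t) - 7)/(-14*t), still 0/0.
After 2 applications of L'Hôpital's rule the quotient is (49*e^(7*t))/(-14); substituting t = 0 gives -7/2.

-7/2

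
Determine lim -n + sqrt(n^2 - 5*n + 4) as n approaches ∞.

-5/2

This has the form ∞ − ∞. Multiply and divide by the conjugate √(n^2 - 5*n + 4) + n.
That gives (-5n + 4) / (√(n^2 - 5*n + 4) + n).
Divide numerator and denominator by n: the limit is -5/(2·1) = -5/2.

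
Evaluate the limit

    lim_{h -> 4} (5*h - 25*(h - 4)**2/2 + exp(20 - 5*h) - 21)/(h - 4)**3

-125/6

Direct substitution gives 0/0.
Apply L'Hôpital: lim (-25*h - 5*e^(20 - 5*h) + 105)/(3*(h - 4)^2), still 0/0.
Apply L'Hôpital: lim (25*e^(20 - 5*h) - 25)/(6*h - 24), still 0/0.
After 3 applications of L'Hôpital's rule the quotient is (-125*e^(20 - 5*h))/(6); substituting h = 4 gives -125/6.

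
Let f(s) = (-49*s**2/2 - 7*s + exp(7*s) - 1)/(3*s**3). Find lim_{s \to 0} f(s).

Direct substitution gives 0/0.
Apply L'Hôpital: lim (-49*s + 7*e^(7*s) - 7)/(9*s^2), still 0/0.
Apply L'Hôpital: lim (49*e^(7*s) - 49)/(18*s), still 0/0.
After 3 applications of L'Hôpital's rule the quotient is (343*e^(7*s))/(18); substituting s = 0 gives 343/18.

343/18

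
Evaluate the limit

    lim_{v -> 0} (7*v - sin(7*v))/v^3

Direct substitution gives 0/0.
Apply L'Hôpital: lim (7 - 7*cos(7*v))/(3*v^2), still 0/0.
Apply L'Hôpital: lim (49*sin(7*v))/(6*v), still 0/0.
After 3 applications of L'Hôpital's rule the quotient is (343*cos(7*v))/(6); substituting v = 0 gives 343/6.

343/6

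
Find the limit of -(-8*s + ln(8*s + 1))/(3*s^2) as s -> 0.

Direct substitution gives 0/0.
Apply L'Hôpital: lim (-8 + 8/(8*s + 1))/(-6*s), still 0/0.
After 2 applications of L'Hôpital's rule the quotient is (-64/(8*s + 1)^2)/(-6); substituting s = 0 gives 32/3.

32/3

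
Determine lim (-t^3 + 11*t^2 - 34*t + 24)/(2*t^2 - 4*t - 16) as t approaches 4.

1/2

Direct substitution gives 0/0, so factor. Both numerator and denominator have (t - 4) as a factor.
After cancelling, the expression reduces to (-t^2 + 7*t - 6)/(2*t + 4).
Substituting t = 4 gives 1/2.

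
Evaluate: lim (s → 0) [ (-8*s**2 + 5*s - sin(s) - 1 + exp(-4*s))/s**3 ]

Substitution gives 0/0; apply L'Hôpital's rule 3 times.
After differentiating numerator and denominator 3 times the quotient is (cos(s) - 64*e^(-4*s))/(6); at s = 0 this is -21/2.

-21/2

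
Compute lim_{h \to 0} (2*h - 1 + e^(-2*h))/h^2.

2

Direct substitution gives 0/0.
Apply L'Hôpital: lim (2 - 2*e^(-2*h))/(2*h), still 0/0.
After 2 applications of L'Hôpital's rule the quotient is (4*e^(-2*h))/(2); substituting h = 0 gives 2.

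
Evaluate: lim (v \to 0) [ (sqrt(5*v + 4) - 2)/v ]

A 0/0 form; rationalise with √(4 + 5v) + √4. This collapses the numerator to 5v, leaving 5/(√(4 + 5v) + √4) → 5/(2√4) = 5/4.

5/4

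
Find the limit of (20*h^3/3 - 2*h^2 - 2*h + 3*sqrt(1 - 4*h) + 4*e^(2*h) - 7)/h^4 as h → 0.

-82/3

Substitution gives 0/0; apply L'Hôpital's rule 4 times.
After differentiating numerator and denominator 4 times the quotient is (64*e^(2*h) - 720/(1 - 4*h)^(7/2))/(24); at h = 0 this is -82/3.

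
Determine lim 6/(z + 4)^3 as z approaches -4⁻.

-∞

As z → -4⁻, (z + 4) → 0⁻, so (z + 4)^3 → 0⁻ and 6/(z + 4)^3 → -∞.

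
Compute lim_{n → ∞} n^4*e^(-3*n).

0

Write as n^4/e^{3n}, an ∞/∞ form.
Exponential growth dominates any polynomial, so repeated L'Hôpital (or the standard result) gives 0.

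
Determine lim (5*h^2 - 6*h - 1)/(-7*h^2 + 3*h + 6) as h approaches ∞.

Numerator and denominator both have degree 2.
Dividing every term by h^2, all lower-order terms vanish and the limit is the ratio of leading coefficients, 5/(-7) = -5/7.

-5/7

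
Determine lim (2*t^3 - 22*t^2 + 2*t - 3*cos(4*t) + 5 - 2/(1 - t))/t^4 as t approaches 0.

Substitution gives 0/0 (the numerator vanishes to order 4).
Expand each term to order t^4: the coefficient of t^4 in -3·cos(4t) is -32 and in -2·1/(1 - t) is -2.
Lower-order terms cancel with the polynomial part, so the numerator is (-34)·t^4 + o(t^4), and the limit is (-34)/(1) = -34.

-34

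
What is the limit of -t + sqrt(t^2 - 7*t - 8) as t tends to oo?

An ∞ − ∞ form. Rationalising with the conjugate, the difference becomes (-7t - 8) / (√(t^2 - 7*t - 8) + t).
For large t the denominator behaves like 2·t, so the quotient tends to -7/2 = -7/2.

-7/2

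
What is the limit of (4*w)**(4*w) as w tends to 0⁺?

1

Base → 0⁺ and exponent → 0⁺: a 0^0 form.
Take logs: 4w·ln(4w). This is 0·(−∞); rewriting as ln(4w)/(1/(4w)) and applying L'Hôpital gives 0.
Hence the limit is e^0 = 1.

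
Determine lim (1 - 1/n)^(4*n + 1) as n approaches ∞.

e^(-4)

Write it as [(1 - 1/n)^n]^(4) · (1 - 1/n)^(1). The bracketed term tends to e^(-1) and the second factor to 1, so the limit is e^(-4).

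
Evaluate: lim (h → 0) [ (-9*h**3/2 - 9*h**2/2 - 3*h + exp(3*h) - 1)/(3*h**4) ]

9/8

Direct substitution gives 0/0.
Apply L'Hôpital: lim (-27*h^2/2 - 9*h + 3*e^(3*h) - 3)/(12*h^3), still 0/0.
Apply L'Hôpital: lim (-27*h + 9*e^(3*h) - 9)/(36*h^2), still 0/0.
Apply L'Hôpital: lim (27*e^(3*h) - 27)/(72*h), still 0/0.
After 4 applications of L'Hôpital's rule the quotient is (81*e^(3*h))/(72); substituting h = 0 gives 9/8.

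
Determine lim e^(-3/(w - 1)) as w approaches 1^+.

0

As w → 1⁺, -3/(w - 1) → −∞, so e^(-3/(w - 1)) → 0.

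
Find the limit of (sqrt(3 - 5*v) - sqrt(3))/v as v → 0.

Substitution gives 0/0. Multiply numerator and denominator by the conjugate √(3 - 5v) + √3.
The numerator becomes (3 - 5v) − 3 = -5v, so the expression simplifies to -5/(√(3 - 5v) + √3).
Letting v → 0 gives -5/(2√3) = -5*√(3)/6.

-5*√(3)/6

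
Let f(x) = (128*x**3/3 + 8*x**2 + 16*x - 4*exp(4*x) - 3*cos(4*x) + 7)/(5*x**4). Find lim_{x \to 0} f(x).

Substitution gives 0/0; apply L'Hôpital's rule 4 times.
After differentiating numerator and denominator 4 times the quotient is (-1024*e^(4*x) - 768*cos(4*x))/(120); at x = 0 this is -224/15.

-224/15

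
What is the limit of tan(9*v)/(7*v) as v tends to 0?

Substitution gives 0/0.
Since tan(u)/u → 1 as u → 0, tan(9v)/(9v) → 1 and the limit is 9/7.

9/7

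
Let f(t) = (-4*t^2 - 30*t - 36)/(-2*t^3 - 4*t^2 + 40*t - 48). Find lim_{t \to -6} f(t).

At t = -6 both the top and bottom vanish — a removable singularity. Factoring out (t + 6) from each leaves (-4*t - 6)/(-2*t^2 + 8*t - 8), which at t = -6 equals -9/64.

-9/64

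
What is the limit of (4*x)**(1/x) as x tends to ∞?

1

Base → ∞ and exponent → 0: an ∞^0 form.
Take logs: (1/x)·ln(4·x^1) = (ln 4 + 1·ln x)/x → 0.
So the limit is e^0 = 1.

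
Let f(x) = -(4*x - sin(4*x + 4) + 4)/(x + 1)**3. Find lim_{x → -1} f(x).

Direct substitution gives 0/0.
Apply L'Hôpital: lim (4 - 4*cos(4*x + 4))/(-3*(x + 1)^2), still 0/0.
Apply L'Hôpital: lim (16*sin(4*x + 4))/(-6*x - 6), still 0/0.
After 3 applications of L'Hôpital's rule the quotient is (64*cos(4*x + 4))/(-6); substituting x = -1 gives -32/3.

-32/3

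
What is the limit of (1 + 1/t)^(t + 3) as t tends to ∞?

e

Write it as [(1 + 1/t)^t]^(1) · (1 + 1/t)^(3). The bracketed term tends to e^(1) and the second factor to 1, so the limit is e^(1).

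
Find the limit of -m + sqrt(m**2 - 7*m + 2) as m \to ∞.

-7/2

An ∞ − ∞ form. Rationalising with the conjugate, the difference becomes (-7m + 2) / (√(m^2 - 7*m + 2) + m).
For large m the denominator behaves like 2·m, so the quotient tends to -7/2 = -7/2.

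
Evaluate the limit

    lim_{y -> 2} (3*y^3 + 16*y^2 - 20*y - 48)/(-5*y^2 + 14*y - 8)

-40/3

Direct substitution gives 0/0, so factor. Both numerator and denominator have (y - 2) as a factor.
After cancelling, the expression reduces to (3*y^2 + 22*y + 24)/(4 - 5*y).
Substituting y = 2 gives -40/3.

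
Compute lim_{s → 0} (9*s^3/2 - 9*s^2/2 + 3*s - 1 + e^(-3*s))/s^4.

Direct substitution gives 0/0.
Apply L'Hôpital: lim (27*s^2/2 - 9*s + 3 - 3*e^(-3*s))/(4*s^3), still 0/0.
Apply L'Hôpital: lim (27*s - 9 + 9*e^(-3*s))/(12*s^2), still 0/0.
Apply L'Hôpital: lim (27 - 27*e^(-3*s))/(24*s), still 0/0.
After 4 applications of L'Hôpital's rule the quotient is (81*e^(-3*s))/(24); substituting s = 0 gives 27/8.

27/8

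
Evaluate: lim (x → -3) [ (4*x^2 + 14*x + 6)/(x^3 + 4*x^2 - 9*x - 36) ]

Direct substitution gives 0/0, so factor. Both numerator and denominator have (x + 3) as a factor.
After cancelling, the expression reduces to (4*x + 2)/(x^2 + x - 12).
Substituting x = -3 gives 5/3.

5/3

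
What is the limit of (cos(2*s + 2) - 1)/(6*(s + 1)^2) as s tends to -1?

-1/3

Direct substitution gives 0/0.
Apply L'Hôpital: lim (-2*sin(2*s + 2))/(12*s + 12), still 0/0.
After 2 applications of L'Hôpital's rule the quotient is (-4*cos(2*s + 2))/(12); substituting s = -1 gives -1/3.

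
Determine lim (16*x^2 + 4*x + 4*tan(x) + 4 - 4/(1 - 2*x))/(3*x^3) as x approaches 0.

-92/9

Substitution gives 0/0; apply L'Hôpital's rule 3 times.
After differentiating numerator and denominator 3 times the quotient is (24*tan(x)^2/cos(x)^2 + 8/cos(x)^2 - 192/(2*x - 1)^4)/(18); at x = 0 this is -92/9.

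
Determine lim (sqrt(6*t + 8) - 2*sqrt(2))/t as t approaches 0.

A 0/0 form; rationalise with √(8 + 6t) + √8. This collapses the numerator to 6t, leaving 6/(√(8 + 6t) + √8) → 6/(2√8) = 3*√(2)/4.

3*√(2)/4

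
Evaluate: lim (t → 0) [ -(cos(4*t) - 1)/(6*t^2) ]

Direct substitution gives 0/0.
Apply L'Hôpital: lim (-4*sin(4*t))/(-12*t), still 0/0.
After 2 applications of L'Hôpital's rule the quotient is (-16*cos(4*t))/(-12); substituting t = 0 gives 4/3.

4/3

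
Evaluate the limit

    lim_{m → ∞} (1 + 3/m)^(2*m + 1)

Write it as [(1 + 3/m)^m]^(2) · (1 + 3/m)^(1). The bracketed term tends to e^(3) and the second factor to 1, so the limit is e^(6).

e^(6)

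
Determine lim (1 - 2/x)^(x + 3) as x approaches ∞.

Write it as [(1 - 2/x)^x]^(1) · (1 - 2/x)^(3). The bracketed term tends to e^(-2) and the second factor to 1, so the limit is e^(-2).

e^(-2)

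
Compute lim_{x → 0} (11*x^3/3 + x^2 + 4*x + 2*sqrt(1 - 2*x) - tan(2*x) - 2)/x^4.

Substitution gives 0/0 (the numerator vanishes to order 4).
Expand each term to order x^4: the coefficient of x^4 in 2·√(1 - 2x) is -5/4 and in −tan(2x) is 0.
Lower-order terms cancel with the polynomial part, so the numerator is (-5/4)·x^4 + o(x^4), and the limit is (-5/4)/(1) = -5/4.

-5/4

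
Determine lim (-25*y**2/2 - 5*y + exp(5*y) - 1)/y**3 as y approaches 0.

125/6

Direct substitution gives 0/0.
Apply L'Hôpital: lim (-25*y + 5*e^(5*y) - 5)/(3*y^2), still 0/0.
Apply L'Hôpital: lim (25*e^(5*y) - 25)/(6*y), still 0/0.
After 3 applications of L'Hôpital's rule the quotient is (125*e^(5*y))/(6); substituting y = 0 gives 125/6.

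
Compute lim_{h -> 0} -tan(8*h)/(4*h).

-2

Substitution gives 0/0.
Since tan(u)/u → 1 as u → 0, tan(8h)/(8h) → 1 and the limit is 8/(-4) = -2.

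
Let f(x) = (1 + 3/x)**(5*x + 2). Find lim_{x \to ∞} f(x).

The base → 1 and the exponent → ∞: a 1^∞ form.
Take logarithms: (5x + 2)·ln(1 + 3/x). Since ln(1+u) ~ u for small u, this behaves like (5x)·(3/x) → 15.
So the limit is e^(15).

e^(15)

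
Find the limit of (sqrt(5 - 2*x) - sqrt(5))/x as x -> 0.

A 0/0 form; rationalise with √(5 - 2x) + √5. This collapses the numerator to -2x, leaving -2/(√(5 - 2x) + √5) → -2/(2√5) = -√(5)/5.

-√(5)/5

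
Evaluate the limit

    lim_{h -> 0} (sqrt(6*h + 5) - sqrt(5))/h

3*√(5)/5

Substitution gives 0/0. Multiply numerator and denominator by the conjugate √(5 + 6h) + √5.
The numerator becomes (5 + 6h) − 5 = 6h, so the expression simplifies to 6/(√(5 + 6h) + √5).
Letting h → 0 gives 6/(2√5) = 3*√(5)/5.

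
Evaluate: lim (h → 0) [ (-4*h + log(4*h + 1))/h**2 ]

Direct substitution gives 0/0.
Apply L'Hôpital: lim (-4 + 4/(4*h + 1))/(2*h), still 0/0.
After 2 applications of L'Hôpital's rule the quotient is (-16/(4*h + 1)^2)/(2); substituting h = 0 gives -8.

-8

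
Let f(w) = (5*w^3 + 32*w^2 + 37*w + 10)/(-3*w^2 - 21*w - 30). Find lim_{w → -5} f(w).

Since w = -5 makes numerator and denominator zero, (w + 5) divides both.
Cancelling it gives (5*w^2 + 7*w + 2)/(-3*w - 6); now plug in w = -5 to get 92/9.

92/9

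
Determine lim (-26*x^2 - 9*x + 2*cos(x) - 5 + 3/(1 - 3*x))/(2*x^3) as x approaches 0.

81/2

Substitution gives 0/0; apply L'Hôpital's rule 3 times.
After differentiating numerator and denominator 3 times the quotient is (2*sin(x) + 486/(3*x - 1)^4)/(12); at x = 0 this is 81/2.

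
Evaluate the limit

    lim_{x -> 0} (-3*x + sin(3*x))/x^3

Direct substitution gives 0/0.
Apply L'Hôpital: lim (3*cos(3*x) - 3)/(3*x^2), still 0/0.
Apply L'Hôpital: lim (-9*sin(3*x))/(6*x), still 0/0.
After 3 applications of L'Hôpital's rule the quotient is (-27*cos(3*x))/(6); substituting x = 0 gives -9/2.

-9/2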